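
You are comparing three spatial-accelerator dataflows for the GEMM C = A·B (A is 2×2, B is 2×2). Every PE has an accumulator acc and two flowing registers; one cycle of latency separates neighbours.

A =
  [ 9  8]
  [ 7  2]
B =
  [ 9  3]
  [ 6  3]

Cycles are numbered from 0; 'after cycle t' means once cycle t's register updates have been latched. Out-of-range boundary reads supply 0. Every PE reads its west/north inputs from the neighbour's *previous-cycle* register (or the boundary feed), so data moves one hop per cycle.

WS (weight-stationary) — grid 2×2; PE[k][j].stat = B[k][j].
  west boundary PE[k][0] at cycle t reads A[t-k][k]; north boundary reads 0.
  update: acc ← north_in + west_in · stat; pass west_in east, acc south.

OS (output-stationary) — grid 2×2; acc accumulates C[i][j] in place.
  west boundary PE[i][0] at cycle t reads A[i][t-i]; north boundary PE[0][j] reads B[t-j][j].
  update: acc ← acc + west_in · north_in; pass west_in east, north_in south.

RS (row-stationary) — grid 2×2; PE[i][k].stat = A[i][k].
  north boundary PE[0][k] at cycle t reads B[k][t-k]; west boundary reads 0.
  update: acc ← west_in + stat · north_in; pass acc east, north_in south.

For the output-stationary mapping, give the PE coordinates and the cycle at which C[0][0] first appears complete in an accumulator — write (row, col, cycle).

OS — PE[0][0] is where C[0][0] collects:
  [0] (0,0) acc=81 (h:9 v:9)
  [1] (0,0) acc=129 (h:8 v:6)

(row, col, cycle) = (0, 0, 1)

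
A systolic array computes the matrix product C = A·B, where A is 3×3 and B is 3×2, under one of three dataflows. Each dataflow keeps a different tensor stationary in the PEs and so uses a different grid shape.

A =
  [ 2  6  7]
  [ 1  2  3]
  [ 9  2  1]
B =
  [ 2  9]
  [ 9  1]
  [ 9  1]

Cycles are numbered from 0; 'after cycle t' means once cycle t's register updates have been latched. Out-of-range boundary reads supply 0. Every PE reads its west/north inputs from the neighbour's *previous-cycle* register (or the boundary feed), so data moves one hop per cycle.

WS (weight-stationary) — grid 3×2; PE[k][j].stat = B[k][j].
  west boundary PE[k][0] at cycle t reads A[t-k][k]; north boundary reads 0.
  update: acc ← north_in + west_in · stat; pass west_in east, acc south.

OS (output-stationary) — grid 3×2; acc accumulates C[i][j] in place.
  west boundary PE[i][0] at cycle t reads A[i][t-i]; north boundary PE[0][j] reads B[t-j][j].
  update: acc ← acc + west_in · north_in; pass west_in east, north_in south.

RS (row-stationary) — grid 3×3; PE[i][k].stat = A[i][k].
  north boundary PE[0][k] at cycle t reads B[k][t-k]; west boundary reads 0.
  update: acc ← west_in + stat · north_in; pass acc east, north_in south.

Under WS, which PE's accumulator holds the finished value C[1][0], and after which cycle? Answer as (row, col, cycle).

Under WS, C[1][0] lands at PE[2][0]:
  after 0 — PE[2][0] acc=0, pass-E 0, pass-S 0
  after 1 — PE[2][0] acc=0, pass-E 0, pass-S 0
  after 2 — PE[2][0] acc=121, pass-E 7, pass-S 121
  after 3 — PE[2][0] acc=47, pass-E 3, pass-S 47

(row, col, cycle) = (2, 0, 3)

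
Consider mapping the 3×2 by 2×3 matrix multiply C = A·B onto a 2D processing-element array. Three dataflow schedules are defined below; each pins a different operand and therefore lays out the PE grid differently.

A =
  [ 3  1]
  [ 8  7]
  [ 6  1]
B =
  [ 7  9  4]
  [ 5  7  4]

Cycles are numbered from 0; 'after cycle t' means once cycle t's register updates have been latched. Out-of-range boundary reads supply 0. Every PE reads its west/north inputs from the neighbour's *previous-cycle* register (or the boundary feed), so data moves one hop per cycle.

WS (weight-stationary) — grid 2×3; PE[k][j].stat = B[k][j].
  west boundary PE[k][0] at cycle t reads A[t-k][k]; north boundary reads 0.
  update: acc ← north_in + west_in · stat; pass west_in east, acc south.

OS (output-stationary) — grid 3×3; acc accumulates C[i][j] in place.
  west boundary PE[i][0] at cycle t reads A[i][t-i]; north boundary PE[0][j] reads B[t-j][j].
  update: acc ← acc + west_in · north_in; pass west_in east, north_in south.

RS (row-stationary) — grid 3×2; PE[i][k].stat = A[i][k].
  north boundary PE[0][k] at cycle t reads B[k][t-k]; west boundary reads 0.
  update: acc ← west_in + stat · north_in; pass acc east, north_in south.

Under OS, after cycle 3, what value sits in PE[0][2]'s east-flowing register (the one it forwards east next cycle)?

OS on a 3×3 grid — tracing PE[0][2] and its feeders:
  c0 r0c1: 0 / 0 / 0
  c0 r0c2: 0 / 0 / 0
  c1 r0c1: 27 / 3 / 9
  c1 r0c2: 0 / 0 / 0
  c2 r0c1: 34 / 1 / 7
  c2 r0c2: 12 / 3 / 4
  c3 r0c1: 34 / 0 / 0
  c3 r0c2: 16 / 1 / 4

register = 1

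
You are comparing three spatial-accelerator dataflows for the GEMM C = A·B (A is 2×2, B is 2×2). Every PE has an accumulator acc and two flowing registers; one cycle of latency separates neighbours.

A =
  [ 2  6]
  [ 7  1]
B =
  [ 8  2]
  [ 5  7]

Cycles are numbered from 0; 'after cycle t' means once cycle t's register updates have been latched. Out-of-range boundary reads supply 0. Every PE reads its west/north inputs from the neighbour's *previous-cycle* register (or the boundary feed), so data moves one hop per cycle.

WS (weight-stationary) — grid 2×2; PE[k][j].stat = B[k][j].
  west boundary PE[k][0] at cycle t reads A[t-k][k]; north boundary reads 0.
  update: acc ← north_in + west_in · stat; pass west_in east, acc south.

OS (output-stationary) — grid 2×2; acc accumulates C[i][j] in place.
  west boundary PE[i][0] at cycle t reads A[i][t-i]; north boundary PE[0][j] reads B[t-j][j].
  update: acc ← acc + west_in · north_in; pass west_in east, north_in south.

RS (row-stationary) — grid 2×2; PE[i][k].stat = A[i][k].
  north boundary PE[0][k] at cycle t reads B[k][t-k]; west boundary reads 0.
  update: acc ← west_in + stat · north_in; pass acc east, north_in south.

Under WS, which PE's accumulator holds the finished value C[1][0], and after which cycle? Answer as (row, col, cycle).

(row, col, cycle) = (1, 0, 2)

WS — PE[1][0] is where C[1][0] collects:
  c0 r1c0: 0 / 0 / 0
  c1 r1c0: 46 / 6 / 46
  c2 r1c0: 61 / 1 / 61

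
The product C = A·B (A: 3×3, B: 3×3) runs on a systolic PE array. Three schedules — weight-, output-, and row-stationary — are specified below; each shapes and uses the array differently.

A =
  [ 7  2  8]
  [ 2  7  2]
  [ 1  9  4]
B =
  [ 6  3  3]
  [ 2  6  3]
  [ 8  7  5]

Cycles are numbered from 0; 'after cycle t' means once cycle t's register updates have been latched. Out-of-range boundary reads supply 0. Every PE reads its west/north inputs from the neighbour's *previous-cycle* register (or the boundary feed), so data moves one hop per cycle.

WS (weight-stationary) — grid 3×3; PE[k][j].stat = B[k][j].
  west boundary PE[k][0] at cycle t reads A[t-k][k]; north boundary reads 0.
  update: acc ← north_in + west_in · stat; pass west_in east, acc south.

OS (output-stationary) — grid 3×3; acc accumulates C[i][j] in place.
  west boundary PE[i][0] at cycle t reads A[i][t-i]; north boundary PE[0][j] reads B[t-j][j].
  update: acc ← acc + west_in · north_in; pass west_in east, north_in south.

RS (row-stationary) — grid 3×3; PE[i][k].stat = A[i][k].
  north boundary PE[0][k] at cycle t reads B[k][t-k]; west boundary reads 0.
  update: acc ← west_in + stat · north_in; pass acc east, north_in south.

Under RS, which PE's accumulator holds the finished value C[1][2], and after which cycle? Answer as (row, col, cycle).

(row, col, cycle) = (1, 2, 5)

RS: C[1][2] accumulates in PE[1][2]:
  [0] (1,2) acc=0 (h:0 v:0)
  [1] (1,2) acc=0 (h:0 v:0)
  [2] (1,2) acc=0 (h:0 v:0)
  [3] (1,2) acc=42 (h:42 v:8)
  [4] (1,2) acc=62 (h:62 v:7)
  [5] (1,2) acc=37 (h:37 v:5)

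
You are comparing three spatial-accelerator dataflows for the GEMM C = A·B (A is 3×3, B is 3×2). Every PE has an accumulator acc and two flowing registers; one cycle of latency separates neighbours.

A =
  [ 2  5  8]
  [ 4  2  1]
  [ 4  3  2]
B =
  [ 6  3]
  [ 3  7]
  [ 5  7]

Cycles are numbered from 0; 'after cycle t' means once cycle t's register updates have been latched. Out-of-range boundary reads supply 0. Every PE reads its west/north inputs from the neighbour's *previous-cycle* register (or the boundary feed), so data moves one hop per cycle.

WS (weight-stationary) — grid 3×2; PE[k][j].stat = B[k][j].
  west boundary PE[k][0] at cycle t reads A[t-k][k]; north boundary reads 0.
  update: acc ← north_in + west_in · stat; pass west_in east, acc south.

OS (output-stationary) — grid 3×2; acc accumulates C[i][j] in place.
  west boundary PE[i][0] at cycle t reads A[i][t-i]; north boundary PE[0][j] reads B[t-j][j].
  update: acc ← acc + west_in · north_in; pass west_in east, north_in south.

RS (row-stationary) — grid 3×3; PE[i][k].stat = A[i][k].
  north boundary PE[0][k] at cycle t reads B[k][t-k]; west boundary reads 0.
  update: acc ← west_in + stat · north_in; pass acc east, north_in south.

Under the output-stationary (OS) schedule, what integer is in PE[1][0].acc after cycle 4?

Tracing OS — 3×2 array, target PE[1][0]:
  t=0 PE[0][0]: acc=12 h=2 v=6
  t=0 PE[1][0]: acc=0 h=0 v=0
  t=1 PE[0][0]: acc=27 h=5 v=3
  t=1 PE[1][0]: acc=24 h=4 v=6
  t=2 PE[0][0]: acc=67 h=8 v=5
  t=2 PE[1][0]: acc=30 h=2 v=3
  t=3 PE[0][0]: acc=67 h=0 v=0
  t=3 PE[1][0]: acc=35 h=1 v=5
  t=4 PE[0][0]: acc=67 h=0 v=0
  t=4 PE[1][0]: acc=35 h=0 v=0

PE[1][0].acc = 35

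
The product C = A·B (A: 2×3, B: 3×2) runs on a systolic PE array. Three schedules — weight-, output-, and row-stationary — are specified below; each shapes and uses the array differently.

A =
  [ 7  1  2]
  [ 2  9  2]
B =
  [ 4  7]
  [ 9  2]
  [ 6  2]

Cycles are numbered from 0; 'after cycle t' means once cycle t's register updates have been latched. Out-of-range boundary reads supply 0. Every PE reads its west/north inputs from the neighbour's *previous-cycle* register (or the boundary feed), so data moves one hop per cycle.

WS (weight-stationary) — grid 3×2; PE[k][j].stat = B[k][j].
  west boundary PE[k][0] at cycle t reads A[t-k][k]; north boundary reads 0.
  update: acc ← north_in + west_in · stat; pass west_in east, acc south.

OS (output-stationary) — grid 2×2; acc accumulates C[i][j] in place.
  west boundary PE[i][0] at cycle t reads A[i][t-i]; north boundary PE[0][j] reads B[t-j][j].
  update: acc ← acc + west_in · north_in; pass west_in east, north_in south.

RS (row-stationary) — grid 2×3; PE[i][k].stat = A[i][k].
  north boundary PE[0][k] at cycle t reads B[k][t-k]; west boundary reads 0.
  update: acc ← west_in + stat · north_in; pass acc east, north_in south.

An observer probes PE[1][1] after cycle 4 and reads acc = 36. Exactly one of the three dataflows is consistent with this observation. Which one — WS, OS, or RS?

dataflow = OS

— WS: 3×2; PE[1][1] trace:
  after 0 — PE[1][1] acc=0, pass-E 0, pass-S 0
  after 1 — PE[1][1] acc=0, pass-E 0, pass-S 0
  after 2 — PE[1][1] acc=51, pass-E 1, pass-S 51
  after 3 — PE[1][1] acc=32, pass-E 9, pass-S 32
  after 4 — PE[1][1] acc=0, pass-E 0, pass-S 0
— OS: 2×2; PE[1][1] trace:
  after 0 — PE[1][1] acc=0, pass-E 0, pass-S 0
  after 1 — PE[1][1] acc=0, pass-E 0, pass-S 0
  after 2 — PE[1][1] acc=14, pass-E 2, pass-S 7
  after 3 — PE[1][1] acc=32, pass-E 9, pass-S 2
  after 4 — PE[1][1] acc=36, pass-E 2, pass-S 2
— RS: 2×3; PE[1][1] trace:
  after 0 — PE[1][1] acc=0, pass-E 0, pass-S 0
  after 1 — PE[1][1] acc=0, pass-E 0, pass-S 0
  after 2 — PE[1][1] acc=89, pass-E 89, pass-S 9
  after 3 — PE[1][1] acc=32, pass-E 32, pass-S 2
  after 4 — PE[1][1] acc=0, pass-E 0, pass-S 0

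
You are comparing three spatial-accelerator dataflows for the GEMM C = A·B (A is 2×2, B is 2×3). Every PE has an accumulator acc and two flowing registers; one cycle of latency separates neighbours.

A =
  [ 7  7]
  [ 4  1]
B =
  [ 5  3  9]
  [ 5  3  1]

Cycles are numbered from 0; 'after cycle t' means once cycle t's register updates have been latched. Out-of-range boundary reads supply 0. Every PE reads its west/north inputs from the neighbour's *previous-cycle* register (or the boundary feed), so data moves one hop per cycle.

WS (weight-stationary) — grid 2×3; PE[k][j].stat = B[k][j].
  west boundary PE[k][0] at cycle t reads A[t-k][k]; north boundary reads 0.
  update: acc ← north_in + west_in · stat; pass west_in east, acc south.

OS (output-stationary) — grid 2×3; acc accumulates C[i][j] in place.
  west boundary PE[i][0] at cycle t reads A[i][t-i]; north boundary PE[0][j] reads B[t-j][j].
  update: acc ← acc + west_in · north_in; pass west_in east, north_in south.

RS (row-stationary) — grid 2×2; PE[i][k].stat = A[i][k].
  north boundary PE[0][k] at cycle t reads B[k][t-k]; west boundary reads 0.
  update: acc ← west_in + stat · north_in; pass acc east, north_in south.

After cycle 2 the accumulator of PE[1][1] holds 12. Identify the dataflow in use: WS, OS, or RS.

dataflow = OS

— WS: 2×3; PE[1][1] trace:
  cycle 0: PE[1][1] → acc 0, east 0, south 0
  cycle 1: PE[1][1] → acc 0, east 0, south 0
  cycle 2: PE[1][1] → acc 42, east 7, south 42
— OS: 2×3; PE[1][1] trace:
  cycle 0: PE[1][1] → acc 0, east 0, south 0
  cycle 1: PE[1][1] → acc 0, east 0, south 0
  cycle 2: PE[1][1] → acc 12, east 4, south 3
— RS: 2×2; PE[1][1] trace:
  cycle 0: PE[1][1] → acc 0, east 0, south 0
  cycle 1: PE[1][1] → acc 0, east 0, south 0
  cycle 2: PE[1][1] → acc 25, east 25, south 5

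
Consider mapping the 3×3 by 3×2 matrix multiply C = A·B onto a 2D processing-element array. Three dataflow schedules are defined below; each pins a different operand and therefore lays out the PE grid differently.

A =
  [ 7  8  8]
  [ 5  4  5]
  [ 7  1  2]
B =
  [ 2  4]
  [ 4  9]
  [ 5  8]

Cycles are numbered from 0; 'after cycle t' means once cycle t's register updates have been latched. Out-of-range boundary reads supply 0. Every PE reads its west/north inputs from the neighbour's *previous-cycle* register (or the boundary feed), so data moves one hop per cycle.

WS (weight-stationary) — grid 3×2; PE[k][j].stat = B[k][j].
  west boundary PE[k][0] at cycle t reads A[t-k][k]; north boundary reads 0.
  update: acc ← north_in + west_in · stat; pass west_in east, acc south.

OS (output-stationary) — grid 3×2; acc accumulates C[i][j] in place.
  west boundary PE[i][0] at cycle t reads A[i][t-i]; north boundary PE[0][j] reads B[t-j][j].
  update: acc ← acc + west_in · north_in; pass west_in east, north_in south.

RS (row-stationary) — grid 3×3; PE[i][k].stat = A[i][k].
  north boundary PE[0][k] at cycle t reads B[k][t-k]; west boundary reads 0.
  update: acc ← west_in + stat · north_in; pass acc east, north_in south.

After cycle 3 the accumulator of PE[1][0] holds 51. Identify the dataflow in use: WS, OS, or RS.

dataflow = OS

WS (3×2 grid), PE[1][0]:
  0: (1,0).acc=0  regs=<0,0>
  1: (1,0).acc=46  regs=<8,46>
  2: (1,0).acc=26  regs=<4,26>
  3: (1,0).acc=18  regs=<1,18>
OS (3×2 grid), PE[1][0]:
  0: (1,0).acc=0  regs=<0,0>
  1: (1,0).acc=10  regs=<5,2>
  2: (1,0).acc=26  regs=<4,4>
  3: (1,0).acc=51  regs=<5,5>
RS (3×3 grid), PE[1][0]:
  0: (1,0).acc=0  regs=<0,0>
  1: (1,0).acc=10  regs=<10,2>
  2: (1,0).acc=20  regs=<20,4>
  3: (1,0).acc=0  regs=<0,0>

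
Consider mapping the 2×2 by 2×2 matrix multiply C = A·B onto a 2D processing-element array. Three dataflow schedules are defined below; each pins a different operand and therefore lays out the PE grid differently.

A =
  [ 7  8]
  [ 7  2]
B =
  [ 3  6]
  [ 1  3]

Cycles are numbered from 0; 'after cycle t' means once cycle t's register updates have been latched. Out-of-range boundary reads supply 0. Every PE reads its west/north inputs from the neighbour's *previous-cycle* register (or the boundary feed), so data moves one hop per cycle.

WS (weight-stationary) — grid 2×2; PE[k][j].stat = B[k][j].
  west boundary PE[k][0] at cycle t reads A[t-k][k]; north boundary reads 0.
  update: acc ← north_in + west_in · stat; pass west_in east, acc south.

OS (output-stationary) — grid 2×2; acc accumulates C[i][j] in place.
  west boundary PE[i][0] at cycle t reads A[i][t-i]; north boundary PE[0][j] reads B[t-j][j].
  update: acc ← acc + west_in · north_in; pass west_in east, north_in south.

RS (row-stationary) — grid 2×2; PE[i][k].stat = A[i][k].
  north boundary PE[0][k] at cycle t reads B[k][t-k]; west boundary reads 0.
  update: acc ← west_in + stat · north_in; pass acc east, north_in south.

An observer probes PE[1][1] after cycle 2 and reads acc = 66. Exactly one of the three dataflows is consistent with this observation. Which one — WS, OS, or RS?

dataflow = WS

Under WS (2×2), PE[1][1]:
  step 0 · PE1,1: acc=0; fwd→0 fwd↓0
  step 1 · PE1,1: acc=0; fwd→0 fwd↓0
  step 2 · PE1,1: acc=66; fwd→8 fwd↓66
Under OS (2×2), PE[1][1]:
  step 0 · PE1,1: acc=0; fwd→0 fwd↓0
  step 1 · PE1,1: acc=0; fwd→0 fwd↓0
  step 2 · PE1,1: acc=42; fwd→7 fwd↓6
Under RS (2×2), PE[1][1]:
  step 0 · PE1,1: acc=0; fwd→0 fwd↓0
  step 1 · PE1,1: acc=0; fwd→0 fwd↓0
  step 2 · PE1,1: acc=23; fwd→23 fwd↓1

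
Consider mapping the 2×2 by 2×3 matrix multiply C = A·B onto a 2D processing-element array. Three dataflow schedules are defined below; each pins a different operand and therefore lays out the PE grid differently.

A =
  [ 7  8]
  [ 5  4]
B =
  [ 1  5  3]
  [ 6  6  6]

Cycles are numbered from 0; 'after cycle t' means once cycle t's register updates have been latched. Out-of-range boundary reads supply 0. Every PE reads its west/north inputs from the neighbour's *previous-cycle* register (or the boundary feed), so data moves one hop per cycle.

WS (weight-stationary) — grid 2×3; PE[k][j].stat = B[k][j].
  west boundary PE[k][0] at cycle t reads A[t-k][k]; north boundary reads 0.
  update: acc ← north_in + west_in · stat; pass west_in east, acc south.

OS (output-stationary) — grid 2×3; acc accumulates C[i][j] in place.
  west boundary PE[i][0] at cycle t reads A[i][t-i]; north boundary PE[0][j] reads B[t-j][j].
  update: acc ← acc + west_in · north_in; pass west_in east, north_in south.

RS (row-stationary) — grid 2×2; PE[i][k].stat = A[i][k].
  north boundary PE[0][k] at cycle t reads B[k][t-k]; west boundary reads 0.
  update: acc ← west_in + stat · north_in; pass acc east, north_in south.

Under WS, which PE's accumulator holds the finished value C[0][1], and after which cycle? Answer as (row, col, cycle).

WS — PE[1][1] is where C[0][1] collects:
  [0] (1,1) acc=0 (h:0 v:0)
  [1] (1,1) acc=0 (h:0 v:0)
  [2] (1,1) acc=83 (h:8 v:83)

(row, col, cycle) = (1, 1, 2)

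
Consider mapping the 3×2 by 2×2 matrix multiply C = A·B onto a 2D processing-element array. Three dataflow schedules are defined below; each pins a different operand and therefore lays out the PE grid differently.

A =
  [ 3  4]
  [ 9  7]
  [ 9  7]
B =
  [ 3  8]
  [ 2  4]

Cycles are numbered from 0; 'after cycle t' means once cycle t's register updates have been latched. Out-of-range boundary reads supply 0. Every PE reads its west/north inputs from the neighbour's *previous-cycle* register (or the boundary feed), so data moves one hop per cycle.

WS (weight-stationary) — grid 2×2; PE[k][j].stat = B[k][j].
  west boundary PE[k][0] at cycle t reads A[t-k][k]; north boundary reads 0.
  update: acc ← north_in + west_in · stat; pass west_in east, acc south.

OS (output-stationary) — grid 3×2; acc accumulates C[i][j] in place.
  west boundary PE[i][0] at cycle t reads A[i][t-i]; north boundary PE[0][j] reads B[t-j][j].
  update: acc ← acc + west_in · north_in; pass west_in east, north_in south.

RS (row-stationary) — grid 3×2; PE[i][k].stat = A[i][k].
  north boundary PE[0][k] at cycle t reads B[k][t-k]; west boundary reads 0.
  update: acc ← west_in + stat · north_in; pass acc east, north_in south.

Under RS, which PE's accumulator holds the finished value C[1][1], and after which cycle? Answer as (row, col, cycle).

RS: C[1][1] accumulates in PE[1][1]:
  after 0 — PE[1][1] acc=0, pass-E 0, pass-S 0
  after 1 — PE[1][1] acc=0, pass-E 0, pass-S 0
  after 2 — PE[1][1] acc=41, pass-E 41, pass-S 2
  after 3 — PE[1][1] acc=100, pass-E 100, pass-S 4

(row, col, cycle) = (1, 1, 3)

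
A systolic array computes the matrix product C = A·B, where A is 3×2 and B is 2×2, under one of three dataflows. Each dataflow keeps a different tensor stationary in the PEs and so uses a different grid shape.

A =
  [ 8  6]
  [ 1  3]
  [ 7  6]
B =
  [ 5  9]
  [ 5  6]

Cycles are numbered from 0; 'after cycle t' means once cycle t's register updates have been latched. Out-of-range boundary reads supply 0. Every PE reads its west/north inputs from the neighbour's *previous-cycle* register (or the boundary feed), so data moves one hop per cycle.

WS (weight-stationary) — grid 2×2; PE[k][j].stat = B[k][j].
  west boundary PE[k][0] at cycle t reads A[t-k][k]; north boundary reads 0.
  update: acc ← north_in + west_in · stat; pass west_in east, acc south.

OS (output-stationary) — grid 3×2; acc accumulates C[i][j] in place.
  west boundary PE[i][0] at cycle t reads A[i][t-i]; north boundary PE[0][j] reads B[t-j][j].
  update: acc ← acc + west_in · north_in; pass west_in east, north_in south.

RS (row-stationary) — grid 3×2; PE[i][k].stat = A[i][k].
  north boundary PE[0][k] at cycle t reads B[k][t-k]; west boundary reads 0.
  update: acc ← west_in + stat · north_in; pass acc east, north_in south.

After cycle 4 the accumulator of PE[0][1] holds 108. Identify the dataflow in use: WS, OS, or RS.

dataflow = OS

— WS: 2×2; PE[0][1] trace:
  step 0 · PE0,1: acc=0; fwd→0 fwd↓0
  step 1 · PE0,1: acc=72; fwd→8 fwd↓72
  step 2 · PE0,1: acc=9; fwd→1 fwd↓9
  step 3 · PE0,1: acc=63; fwd→7 fwd↓63
  step 4 · PE0,1: acc=0; fwd→0 fwd↓0
— OS: 3×2; PE[0][1] trace:
  step 0 · PE0,1: acc=0; fwd→0 fwd↓0
  step 1 · PE0,1: acc=72; fwd→8 fwd↓9
  step 2 · PE0,1: acc=108; fwd→6 fwd↓6
  step 3 · PE0,1: acc=108; fwd→0 fwd↓0
  step 4 · PE0,1: acc=108; fwd→0 fwd↓0
— RS: 3×2; PE[0][1] trace:
  step 0 · PE0,1: acc=0; fwd→0 fwd↓0
  step 1 · PE0,1: acc=70; fwd→70 fwd↓5
  step 2 · PE0,1: acc=108; fwd→108 fwd↓6
  step 3 · PE0,1: acc=0; fwd→0 fwd↓0
  step 4 · PE0,1: acc=0; fwd→0 fwd↓0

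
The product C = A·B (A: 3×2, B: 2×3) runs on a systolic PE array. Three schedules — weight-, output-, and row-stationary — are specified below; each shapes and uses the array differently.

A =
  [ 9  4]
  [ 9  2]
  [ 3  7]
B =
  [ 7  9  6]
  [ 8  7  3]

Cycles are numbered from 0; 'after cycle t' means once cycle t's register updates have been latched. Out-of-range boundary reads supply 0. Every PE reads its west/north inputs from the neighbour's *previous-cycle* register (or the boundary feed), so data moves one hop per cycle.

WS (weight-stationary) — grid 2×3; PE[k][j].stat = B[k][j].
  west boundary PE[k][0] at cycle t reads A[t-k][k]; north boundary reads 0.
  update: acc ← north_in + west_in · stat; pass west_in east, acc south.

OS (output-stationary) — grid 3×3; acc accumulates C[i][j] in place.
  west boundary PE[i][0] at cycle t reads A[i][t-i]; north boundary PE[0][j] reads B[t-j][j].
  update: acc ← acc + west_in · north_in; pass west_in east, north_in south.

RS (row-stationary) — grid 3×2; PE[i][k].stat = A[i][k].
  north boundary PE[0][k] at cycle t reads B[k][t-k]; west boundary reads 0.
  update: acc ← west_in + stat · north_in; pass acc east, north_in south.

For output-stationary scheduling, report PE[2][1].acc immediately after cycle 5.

Tracing OS — 3×3 array, target PE[2][1]:
  0: (1,1).acc=0  regs=<0,0>
  0: (2,0).acc=0  regs=<0,0>
  0: (2,1).acc=0  regs=<0,0>
  1: (1,1).acc=0  regs=<0,0>
  1: (2,0).acc=0  regs=<0,0>
  1: (2,1).acc=0  regs=<0,0>
  2: (1,1).acc=81  regs=<9,9>
  2: (2,0).acc=21  regs=<3,7>
  2: (2,1).acc=0  regs=<0,0>
  3: (1,1).acc=95  regs=<2,7>
  3: (2,0).acc=77  regs=<7,8>
  3: (2,1).acc=27  regs=<3,9>
  4: (1,1).acc=95  regs=<0,0>
  4: (2,0).acc=77  regs=<0,0>
  4: (2,1).acc=76  regs=<7,7>
  5: (1,1).acc=95  regs=<0,0>
  5: (2,0).acc=77  regs=<0,0>
  5: (2,1).acc=76  regs=<0,0>

PE[2][1].acc = 76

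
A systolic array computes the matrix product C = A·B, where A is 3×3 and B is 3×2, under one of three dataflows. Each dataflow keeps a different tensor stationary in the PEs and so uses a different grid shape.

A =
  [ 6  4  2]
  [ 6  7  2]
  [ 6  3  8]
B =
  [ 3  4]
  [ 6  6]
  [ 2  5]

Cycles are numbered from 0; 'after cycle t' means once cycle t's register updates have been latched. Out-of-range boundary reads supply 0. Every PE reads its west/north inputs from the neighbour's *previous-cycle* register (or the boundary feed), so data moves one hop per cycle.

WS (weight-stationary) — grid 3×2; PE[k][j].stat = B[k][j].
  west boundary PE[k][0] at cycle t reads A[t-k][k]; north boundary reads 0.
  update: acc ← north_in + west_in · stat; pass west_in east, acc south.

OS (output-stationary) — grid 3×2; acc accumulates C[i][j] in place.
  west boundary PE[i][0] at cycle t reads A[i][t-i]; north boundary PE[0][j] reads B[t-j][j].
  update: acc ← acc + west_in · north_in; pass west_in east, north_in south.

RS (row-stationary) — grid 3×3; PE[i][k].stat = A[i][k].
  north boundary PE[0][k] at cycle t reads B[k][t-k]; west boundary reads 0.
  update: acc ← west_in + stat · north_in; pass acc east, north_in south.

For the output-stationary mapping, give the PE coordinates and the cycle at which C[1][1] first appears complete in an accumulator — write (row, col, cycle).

(row, col, cycle) = (1, 1, 4)

Under OS, C[1][1] lands at PE[1][1]:
  after 0 — PE[1][1] acc=0, pass-E 0, pass-S 0
  after 1 — PE[1][1] acc=0, pass-E 0, pass-S 0
  after 2 — PE[1][1] acc=24, pass-E 6, pass-S 4
  after 3 — PE[1][1] acc=66, pass-E 7, pass-S 6
  after 4 — PE[1][1] acc=76, pass-E 2, pass-S 5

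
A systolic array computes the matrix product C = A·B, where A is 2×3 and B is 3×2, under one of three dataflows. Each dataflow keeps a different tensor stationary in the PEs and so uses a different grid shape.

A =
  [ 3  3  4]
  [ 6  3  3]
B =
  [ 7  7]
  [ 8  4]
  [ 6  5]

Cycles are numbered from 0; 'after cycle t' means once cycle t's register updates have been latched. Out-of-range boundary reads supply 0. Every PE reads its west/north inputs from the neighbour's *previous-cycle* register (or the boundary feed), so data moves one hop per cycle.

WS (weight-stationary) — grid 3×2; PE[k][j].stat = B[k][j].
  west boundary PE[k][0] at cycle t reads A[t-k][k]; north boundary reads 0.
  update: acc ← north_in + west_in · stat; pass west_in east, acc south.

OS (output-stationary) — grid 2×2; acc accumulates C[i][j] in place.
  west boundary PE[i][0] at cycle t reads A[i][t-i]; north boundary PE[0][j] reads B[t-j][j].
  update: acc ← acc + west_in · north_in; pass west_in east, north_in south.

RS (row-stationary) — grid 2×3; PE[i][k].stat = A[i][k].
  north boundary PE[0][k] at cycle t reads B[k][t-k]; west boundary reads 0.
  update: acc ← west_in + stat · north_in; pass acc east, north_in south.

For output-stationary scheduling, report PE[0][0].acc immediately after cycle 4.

PE[0][0].acc = 69

OS 2×2: PE[0][0] cycle-by-cycle (with neighbour feeds):
  t=0 PE[0][0]: acc=21 h=3 v=7
  t=1 PE[0][0]: acc=45 h=3 v=8
  t=2 PE[0][0]: acc=69 h=4 v=6
  t=3 PE[0][0]: acc=69 h=0 v=0
  t=4 PE[0][0]: acc=69 h=0 v=0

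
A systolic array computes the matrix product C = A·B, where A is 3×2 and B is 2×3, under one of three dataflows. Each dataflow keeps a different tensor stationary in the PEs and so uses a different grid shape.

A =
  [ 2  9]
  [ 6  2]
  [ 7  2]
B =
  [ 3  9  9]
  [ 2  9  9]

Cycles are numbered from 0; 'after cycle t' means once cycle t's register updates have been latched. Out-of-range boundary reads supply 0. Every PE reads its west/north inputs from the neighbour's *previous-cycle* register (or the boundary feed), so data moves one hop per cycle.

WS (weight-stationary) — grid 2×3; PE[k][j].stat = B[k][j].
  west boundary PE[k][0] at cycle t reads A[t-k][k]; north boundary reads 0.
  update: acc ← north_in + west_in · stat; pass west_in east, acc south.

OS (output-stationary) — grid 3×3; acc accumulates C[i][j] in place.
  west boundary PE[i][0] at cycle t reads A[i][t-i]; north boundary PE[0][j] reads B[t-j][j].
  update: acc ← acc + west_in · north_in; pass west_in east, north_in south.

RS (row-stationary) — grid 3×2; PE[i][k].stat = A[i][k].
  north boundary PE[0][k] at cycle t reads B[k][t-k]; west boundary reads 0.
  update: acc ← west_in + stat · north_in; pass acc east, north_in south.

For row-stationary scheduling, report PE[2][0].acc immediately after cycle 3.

Tracing RS — 3×2 array, target PE[2][0]:
  c0 r1c0: 0 / 0 / 0
  c0 r2c0: 0 / 0 / 0
  c1 r1c0: 18 / 18 / 3
  c1 r2c0: 0 / 0 / 0
  c2 r1c0: 54 / 54 / 9
  c2 r2c0: 21 / 21 / 3
  c3 r1c0: 54 / 54 / 9
  c3 r2c0: 63 / 63 / 9

PE[2][0].acc = 63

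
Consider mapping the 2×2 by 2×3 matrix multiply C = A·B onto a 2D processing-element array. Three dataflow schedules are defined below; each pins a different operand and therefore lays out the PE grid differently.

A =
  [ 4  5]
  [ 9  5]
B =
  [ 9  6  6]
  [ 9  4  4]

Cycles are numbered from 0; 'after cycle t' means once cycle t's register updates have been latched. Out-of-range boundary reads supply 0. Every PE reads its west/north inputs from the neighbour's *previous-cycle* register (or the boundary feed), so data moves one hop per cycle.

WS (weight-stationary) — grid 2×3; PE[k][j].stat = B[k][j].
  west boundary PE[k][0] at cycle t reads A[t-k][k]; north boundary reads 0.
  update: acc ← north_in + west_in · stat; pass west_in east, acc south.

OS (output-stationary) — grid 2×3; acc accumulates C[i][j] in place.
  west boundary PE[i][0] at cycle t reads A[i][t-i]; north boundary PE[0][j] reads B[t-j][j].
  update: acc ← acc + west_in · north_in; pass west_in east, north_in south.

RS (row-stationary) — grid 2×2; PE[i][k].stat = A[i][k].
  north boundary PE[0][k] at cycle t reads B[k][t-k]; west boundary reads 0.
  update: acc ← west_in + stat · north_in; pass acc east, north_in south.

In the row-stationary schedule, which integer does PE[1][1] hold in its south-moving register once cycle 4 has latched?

register = 4

Tracing RS — 2×2 array, target PE[1][1]:
  [0] (0,1) acc=0 (h:0 v:0)
  [0] (1,0) acc=0 (h:0 v:0)
  [0] (1,1) acc=0 (h:0 v:0)
  [1] (0,1) acc=81 (h:81 v:9)
  [1] (1,0) acc=81 (h:81 v:9)
  [1] (1,1) acc=0 (h:0 v:0)
  [2] (0,1) acc=44 (h:44 v:4)
  [2] (1,0) acc=54 (h:54 v:6)
  [2] (1,1) acc=126 (h:126 v:9)
  [3] (0,1) acc=44 (h:44 v:4)
  [3] (1,0) acc=54 (h:54 v:6)
  [3] (1,1) acc=74 (h:74 v:4)
  [4] (0,1) acc=0 (h:0 v:0)
  [4] (1,0) acc=0 (h:0 v:0)
  [4] (1,1) acc=74 (h:74 v:4)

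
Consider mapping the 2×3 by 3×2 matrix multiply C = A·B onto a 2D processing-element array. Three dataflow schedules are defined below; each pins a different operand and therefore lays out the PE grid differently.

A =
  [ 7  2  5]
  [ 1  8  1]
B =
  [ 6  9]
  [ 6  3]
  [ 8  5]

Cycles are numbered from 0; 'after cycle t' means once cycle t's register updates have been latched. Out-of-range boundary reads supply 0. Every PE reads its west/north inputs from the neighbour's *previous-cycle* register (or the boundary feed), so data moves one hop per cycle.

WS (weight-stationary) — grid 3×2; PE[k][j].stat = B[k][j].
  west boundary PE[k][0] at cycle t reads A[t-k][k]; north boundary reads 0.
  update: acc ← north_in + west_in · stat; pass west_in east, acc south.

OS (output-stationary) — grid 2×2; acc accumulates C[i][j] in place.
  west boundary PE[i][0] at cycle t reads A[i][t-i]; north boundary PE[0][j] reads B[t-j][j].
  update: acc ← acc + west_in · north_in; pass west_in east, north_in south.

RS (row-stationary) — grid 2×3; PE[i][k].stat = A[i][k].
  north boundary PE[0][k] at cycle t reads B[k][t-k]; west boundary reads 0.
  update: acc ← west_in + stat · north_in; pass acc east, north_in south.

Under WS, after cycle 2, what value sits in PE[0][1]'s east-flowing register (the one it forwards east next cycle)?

register = 1

WS 3×2: PE[0][1] cycle-by-cycle (with neighbour feeds):
  @0  [0,0]  acc 42  |  →7  ↓42
  @0  [0,1]  acc 0  |  →0  ↓0
  @1  [0,0]  acc 6  |  →1  ↓6
  @1  [0,1]  acc 63  |  →7  ↓63
  @2  [0,0]  acc 0  |  →0  ↓0
  @2  [0,1]  acc 9  |  →1  ↓9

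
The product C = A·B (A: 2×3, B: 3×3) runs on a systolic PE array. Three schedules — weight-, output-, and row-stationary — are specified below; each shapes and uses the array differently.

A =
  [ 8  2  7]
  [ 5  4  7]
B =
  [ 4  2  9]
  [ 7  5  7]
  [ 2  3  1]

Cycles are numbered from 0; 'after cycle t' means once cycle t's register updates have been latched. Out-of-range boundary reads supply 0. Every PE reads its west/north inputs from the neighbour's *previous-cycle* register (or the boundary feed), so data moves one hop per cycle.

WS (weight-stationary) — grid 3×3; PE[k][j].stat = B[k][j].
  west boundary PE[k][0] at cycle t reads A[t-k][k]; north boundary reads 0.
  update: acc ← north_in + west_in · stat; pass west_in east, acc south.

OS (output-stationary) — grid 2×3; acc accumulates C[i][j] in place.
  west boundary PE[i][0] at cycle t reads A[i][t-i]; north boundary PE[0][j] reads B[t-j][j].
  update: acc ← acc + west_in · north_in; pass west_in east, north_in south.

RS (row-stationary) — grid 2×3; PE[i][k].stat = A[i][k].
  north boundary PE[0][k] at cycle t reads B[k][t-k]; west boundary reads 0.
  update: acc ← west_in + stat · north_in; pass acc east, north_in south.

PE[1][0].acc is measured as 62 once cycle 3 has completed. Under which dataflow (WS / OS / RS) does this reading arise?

Under WS (3×3), PE[1][0]:
  after 0 — PE[1][0] acc=0, pass-E 0, pass-S 0
  after 1 — PE[1][0] acc=46, pass-E 2, pass-S 46
  after 2 — PE[1][0] acc=48, pass-E 4, pass-S 48
  after 3 — PE[1][0] acc=0, pass-E 0, pass-S 0
Under OS (2×3), PE[1][0]:
  after 0 — PE[1][0] acc=0, pass-E 0, pass-S 0
  after 1 — PE[1][0] acc=20, pass-E 5, pass-S 4
  after 2 — PE[1][0] acc=48, pass-E 4, pass-S 7
  after 3 — PE[1][0] acc=62, pass-E 7, pass-S 2
Under RS (2×3), PE[1][0]:
  after 0 — PE[1][0] acc=0, pass-E 0, pass-S 0
  after 1 — PE[1][0] acc=20, pass-E 20, pass-S 4
  after 2 — PE[1][0] acc=10, pass-E 10, pass-S 2
  after 3 — PE[1][0] acc=45, pass-E 45, pass-S 9

dataflow = OS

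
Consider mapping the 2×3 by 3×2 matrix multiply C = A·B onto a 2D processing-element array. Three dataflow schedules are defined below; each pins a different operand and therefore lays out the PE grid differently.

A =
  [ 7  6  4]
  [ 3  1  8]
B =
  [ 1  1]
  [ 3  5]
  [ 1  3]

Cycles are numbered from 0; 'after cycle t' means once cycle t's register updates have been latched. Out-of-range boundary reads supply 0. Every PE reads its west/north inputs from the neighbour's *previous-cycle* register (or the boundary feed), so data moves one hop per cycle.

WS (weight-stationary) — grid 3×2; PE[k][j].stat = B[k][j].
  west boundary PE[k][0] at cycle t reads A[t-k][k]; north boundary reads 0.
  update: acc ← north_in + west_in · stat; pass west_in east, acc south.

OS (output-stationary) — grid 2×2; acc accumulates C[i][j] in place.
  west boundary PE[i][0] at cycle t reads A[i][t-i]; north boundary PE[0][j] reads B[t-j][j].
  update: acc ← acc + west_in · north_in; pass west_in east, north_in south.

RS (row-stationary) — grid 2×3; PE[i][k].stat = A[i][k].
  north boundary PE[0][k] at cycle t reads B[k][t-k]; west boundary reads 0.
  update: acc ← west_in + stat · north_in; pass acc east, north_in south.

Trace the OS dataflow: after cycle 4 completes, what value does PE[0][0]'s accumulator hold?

PE[0][0].acc = 29

OS on a 2×2 grid — tracing PE[0][0] and its feeders:
  @0  [0,0]  acc 7  |  →7  ↓1
  @1  [0,0]  acc 25  |  →6  ↓3
  @2  [0,0]  acc 29  |  →4  ↓1
  @3  [0,0]  acc 29  |  →0  ↓0
  @4  [0,0]  acc 29  |  →0  ↓0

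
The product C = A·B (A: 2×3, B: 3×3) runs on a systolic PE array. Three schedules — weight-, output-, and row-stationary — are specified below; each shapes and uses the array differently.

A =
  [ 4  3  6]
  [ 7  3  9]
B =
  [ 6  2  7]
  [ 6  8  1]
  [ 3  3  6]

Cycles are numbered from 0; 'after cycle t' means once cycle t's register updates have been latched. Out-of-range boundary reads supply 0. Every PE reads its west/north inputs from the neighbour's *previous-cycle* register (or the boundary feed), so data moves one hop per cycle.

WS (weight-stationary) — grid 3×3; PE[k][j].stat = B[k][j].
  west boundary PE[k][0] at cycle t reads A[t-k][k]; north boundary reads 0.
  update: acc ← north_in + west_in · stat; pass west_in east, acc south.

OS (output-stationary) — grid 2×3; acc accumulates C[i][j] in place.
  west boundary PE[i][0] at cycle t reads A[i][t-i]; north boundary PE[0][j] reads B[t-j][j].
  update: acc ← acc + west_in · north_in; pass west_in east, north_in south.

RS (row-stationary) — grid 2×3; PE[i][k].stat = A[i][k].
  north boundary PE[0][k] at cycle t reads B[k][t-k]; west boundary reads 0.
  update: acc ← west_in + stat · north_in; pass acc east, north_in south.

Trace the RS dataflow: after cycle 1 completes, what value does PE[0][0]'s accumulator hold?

PE[0][0].acc = 8

Tracing RS — 2×3 array, target PE[0][0]:
  t=0 PE[0][0]: acc=24 h=24 v=6
  t=1 PE[0][0]: acc=8 h=8 v=2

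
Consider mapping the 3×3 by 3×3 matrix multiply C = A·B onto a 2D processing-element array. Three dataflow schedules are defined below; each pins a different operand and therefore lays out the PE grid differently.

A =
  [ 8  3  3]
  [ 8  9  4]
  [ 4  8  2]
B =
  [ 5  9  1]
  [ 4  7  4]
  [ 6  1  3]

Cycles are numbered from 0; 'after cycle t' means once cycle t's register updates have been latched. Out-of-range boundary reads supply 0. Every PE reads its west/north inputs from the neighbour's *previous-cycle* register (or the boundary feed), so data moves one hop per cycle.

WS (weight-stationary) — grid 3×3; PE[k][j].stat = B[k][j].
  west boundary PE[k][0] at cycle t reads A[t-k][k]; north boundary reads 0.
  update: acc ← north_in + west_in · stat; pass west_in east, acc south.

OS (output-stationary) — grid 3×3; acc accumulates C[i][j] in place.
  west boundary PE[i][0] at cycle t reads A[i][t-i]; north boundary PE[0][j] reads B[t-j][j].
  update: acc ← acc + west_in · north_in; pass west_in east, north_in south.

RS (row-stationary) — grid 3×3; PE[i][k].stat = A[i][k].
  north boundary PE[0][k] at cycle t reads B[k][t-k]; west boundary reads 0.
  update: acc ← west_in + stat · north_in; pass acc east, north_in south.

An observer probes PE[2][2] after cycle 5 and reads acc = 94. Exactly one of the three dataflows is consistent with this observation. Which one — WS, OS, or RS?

Under WS (3×3), PE[2][2]:
  t=0 PE[2][2]: acc=0 h=0 v=0
  t=1 PE[2][2]: acc=0 h=0 v=0
  t=2 PE[2][2]: acc=0 h=0 v=0
  t=3 PE[2][2]: acc=0 h=0 v=0
  t=4 PE[2][2]: acc=29 h=3 v=29
  t=5 PE[2][2]: acc=56 h=4 v=56
Under OS (3×3), PE[2][2]:
  t=0 PE[2][2]: acc=0 h=0 v=0
  t=1 PE[2][2]: acc=0 h=0 v=0
  t=2 PE[2][2]: acc=0 h=0 v=0
  t=3 PE[2][2]: acc=0 h=0 v=0
  t=4 PE[2][2]: acc=4 h=4 v=1
  t=5 PE[2][2]: acc=36 h=8 v=4
Under RS (3×3), PE[2][2]:
  t=0 PE[2][2]: acc=0 h=0 v=0
  t=1 PE[2][2]: acc=0 h=0 v=0
  t=2 PE[2][2]: acc=0 h=0 v=0
  t=3 PE[2][2]: acc=0 h=0 v=0
  t=4 PE[2][2]: acc=64 h=64 v=6
  t=5 PE[2][2]: acc=94 h=94 v=1

dataflow = RS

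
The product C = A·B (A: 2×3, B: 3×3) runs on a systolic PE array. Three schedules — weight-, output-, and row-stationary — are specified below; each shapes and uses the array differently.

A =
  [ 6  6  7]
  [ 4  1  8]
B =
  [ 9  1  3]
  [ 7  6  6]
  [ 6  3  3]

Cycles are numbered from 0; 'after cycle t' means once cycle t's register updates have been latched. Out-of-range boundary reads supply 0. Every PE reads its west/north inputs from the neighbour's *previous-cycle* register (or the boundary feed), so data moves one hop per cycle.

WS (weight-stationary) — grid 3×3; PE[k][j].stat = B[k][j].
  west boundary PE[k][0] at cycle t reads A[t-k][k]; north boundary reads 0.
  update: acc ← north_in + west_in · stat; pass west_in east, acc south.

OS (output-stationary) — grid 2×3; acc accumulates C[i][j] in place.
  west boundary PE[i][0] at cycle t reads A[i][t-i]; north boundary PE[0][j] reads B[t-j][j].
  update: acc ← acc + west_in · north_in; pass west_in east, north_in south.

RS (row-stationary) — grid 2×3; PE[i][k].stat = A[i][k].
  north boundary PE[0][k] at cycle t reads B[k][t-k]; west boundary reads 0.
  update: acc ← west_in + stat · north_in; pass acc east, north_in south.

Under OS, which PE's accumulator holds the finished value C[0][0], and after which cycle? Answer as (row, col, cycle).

(row, col, cycle) = (0, 0, 2)

OS: C[0][0] accumulates in PE[0][0]:
  step 0 · PE0,0: acc=54; fwd→6 fwd↓9
  step 1 · PE0,0: acc=96; fwd→6 fwd↓7
  step 2 · PE0,0: acc=138; fwd→7 fwd↓6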